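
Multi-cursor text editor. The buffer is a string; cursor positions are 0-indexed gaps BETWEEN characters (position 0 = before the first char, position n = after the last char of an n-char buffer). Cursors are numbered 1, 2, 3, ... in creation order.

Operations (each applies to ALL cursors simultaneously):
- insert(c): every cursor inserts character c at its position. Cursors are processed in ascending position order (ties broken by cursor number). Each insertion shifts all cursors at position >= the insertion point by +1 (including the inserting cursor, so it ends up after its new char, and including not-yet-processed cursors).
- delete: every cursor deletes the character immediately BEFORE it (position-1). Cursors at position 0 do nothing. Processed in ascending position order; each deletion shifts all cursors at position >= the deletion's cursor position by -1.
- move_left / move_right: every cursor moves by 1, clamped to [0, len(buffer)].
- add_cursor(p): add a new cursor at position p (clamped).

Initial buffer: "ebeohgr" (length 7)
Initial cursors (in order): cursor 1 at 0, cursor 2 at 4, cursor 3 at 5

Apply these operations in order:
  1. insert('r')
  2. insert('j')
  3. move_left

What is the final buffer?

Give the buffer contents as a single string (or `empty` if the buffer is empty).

Answer: rjebeorjhrjgr

Derivation:
After op 1 (insert('r')): buffer="rebeorhrgr" (len 10), cursors c1@1 c2@6 c3@8, authorship 1....2.3..
After op 2 (insert('j')): buffer="rjebeorjhrjgr" (len 13), cursors c1@2 c2@8 c3@11, authorship 11....22.33..
After op 3 (move_left): buffer="rjebeorjhrjgr" (len 13), cursors c1@1 c2@7 c3@10, authorship 11....22.33..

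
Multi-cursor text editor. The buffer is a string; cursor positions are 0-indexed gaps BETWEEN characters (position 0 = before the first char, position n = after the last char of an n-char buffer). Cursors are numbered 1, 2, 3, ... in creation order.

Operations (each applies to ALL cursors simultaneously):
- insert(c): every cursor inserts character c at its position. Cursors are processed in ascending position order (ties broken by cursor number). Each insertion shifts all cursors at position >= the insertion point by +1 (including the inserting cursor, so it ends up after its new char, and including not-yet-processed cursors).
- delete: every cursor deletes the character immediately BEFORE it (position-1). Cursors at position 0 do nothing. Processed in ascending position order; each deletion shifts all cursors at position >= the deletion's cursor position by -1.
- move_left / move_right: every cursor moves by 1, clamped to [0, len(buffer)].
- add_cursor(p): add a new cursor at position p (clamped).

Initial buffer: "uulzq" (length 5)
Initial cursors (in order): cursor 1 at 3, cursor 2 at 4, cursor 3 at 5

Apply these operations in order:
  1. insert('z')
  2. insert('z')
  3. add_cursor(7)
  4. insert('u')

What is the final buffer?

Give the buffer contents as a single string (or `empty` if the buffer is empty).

Answer: uulzzuzzuzuqzzu

Derivation:
After op 1 (insert('z')): buffer="uulzzzqz" (len 8), cursors c1@4 c2@6 c3@8, authorship ...1.2.3
After op 2 (insert('z')): buffer="uulzzzzzqzz" (len 11), cursors c1@5 c2@8 c3@11, authorship ...11.22.33
After op 3 (add_cursor(7)): buffer="uulzzzzzqzz" (len 11), cursors c1@5 c4@7 c2@8 c3@11, authorship ...11.22.33
After op 4 (insert('u')): buffer="uulzzuzzuzuqzzu" (len 15), cursors c1@6 c4@9 c2@11 c3@15, authorship ...111.2422.333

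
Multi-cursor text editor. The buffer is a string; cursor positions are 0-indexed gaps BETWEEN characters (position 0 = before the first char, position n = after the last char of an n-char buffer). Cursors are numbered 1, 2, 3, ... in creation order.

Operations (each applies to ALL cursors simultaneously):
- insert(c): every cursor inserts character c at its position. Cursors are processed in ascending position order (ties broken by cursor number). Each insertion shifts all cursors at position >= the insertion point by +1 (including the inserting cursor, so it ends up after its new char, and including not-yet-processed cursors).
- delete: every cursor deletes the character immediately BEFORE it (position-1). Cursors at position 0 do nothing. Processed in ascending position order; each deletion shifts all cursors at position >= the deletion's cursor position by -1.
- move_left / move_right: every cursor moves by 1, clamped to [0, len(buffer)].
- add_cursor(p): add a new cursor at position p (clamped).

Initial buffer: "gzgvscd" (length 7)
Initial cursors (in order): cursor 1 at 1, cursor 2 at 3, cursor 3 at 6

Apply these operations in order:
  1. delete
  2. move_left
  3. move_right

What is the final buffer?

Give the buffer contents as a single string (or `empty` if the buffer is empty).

After op 1 (delete): buffer="zvsd" (len 4), cursors c1@0 c2@1 c3@3, authorship ....
After op 2 (move_left): buffer="zvsd" (len 4), cursors c1@0 c2@0 c3@2, authorship ....
After op 3 (move_right): buffer="zvsd" (len 4), cursors c1@1 c2@1 c3@3, authorship ....

Answer: zvsd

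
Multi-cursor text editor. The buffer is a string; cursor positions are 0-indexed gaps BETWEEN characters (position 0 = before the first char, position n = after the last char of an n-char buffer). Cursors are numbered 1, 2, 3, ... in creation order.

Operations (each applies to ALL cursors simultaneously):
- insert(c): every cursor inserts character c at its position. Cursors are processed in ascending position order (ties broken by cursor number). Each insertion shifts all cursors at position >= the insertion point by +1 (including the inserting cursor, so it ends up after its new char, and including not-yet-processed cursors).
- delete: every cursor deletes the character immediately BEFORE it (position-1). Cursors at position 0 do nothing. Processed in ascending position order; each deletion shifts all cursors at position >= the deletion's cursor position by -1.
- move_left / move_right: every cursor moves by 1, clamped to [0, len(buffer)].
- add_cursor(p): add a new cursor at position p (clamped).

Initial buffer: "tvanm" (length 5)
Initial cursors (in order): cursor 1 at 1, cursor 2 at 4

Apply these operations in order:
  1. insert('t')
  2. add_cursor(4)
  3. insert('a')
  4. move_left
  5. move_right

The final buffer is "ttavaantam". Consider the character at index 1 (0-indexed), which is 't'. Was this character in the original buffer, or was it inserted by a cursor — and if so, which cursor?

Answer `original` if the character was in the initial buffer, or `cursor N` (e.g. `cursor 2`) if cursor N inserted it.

Answer: cursor 1

Derivation:
After op 1 (insert('t')): buffer="ttvantm" (len 7), cursors c1@2 c2@6, authorship .1...2.
After op 2 (add_cursor(4)): buffer="ttvantm" (len 7), cursors c1@2 c3@4 c2@6, authorship .1...2.
After op 3 (insert('a')): buffer="ttavaantam" (len 10), cursors c1@3 c3@6 c2@9, authorship .11..3.22.
After op 4 (move_left): buffer="ttavaantam" (len 10), cursors c1@2 c3@5 c2@8, authorship .11..3.22.
After op 5 (move_right): buffer="ttavaantam" (len 10), cursors c1@3 c3@6 c2@9, authorship .11..3.22.
Authorship (.=original, N=cursor N): . 1 1 . . 3 . 2 2 .
Index 1: author = 1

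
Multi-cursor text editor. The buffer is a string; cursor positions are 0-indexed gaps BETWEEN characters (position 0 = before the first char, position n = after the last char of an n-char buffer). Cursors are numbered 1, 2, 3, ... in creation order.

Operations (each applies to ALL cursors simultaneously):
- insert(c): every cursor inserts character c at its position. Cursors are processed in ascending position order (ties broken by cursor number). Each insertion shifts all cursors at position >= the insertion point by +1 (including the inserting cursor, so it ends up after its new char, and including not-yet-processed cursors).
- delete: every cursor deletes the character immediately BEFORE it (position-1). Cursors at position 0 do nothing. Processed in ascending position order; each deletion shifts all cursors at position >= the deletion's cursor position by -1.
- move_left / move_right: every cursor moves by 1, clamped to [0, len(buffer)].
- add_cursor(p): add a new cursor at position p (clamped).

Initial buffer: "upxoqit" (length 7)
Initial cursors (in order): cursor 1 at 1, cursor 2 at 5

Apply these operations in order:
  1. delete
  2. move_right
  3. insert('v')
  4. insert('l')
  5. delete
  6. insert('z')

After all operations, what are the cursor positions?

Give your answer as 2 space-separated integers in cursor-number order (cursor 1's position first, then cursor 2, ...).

After op 1 (delete): buffer="pxoit" (len 5), cursors c1@0 c2@3, authorship .....
After op 2 (move_right): buffer="pxoit" (len 5), cursors c1@1 c2@4, authorship .....
After op 3 (insert('v')): buffer="pvxoivt" (len 7), cursors c1@2 c2@6, authorship .1...2.
After op 4 (insert('l')): buffer="pvlxoivlt" (len 9), cursors c1@3 c2@8, authorship .11...22.
After op 5 (delete): buffer="pvxoivt" (len 7), cursors c1@2 c2@6, authorship .1...2.
After op 6 (insert('z')): buffer="pvzxoivzt" (len 9), cursors c1@3 c2@8, authorship .11...22.

Answer: 3 8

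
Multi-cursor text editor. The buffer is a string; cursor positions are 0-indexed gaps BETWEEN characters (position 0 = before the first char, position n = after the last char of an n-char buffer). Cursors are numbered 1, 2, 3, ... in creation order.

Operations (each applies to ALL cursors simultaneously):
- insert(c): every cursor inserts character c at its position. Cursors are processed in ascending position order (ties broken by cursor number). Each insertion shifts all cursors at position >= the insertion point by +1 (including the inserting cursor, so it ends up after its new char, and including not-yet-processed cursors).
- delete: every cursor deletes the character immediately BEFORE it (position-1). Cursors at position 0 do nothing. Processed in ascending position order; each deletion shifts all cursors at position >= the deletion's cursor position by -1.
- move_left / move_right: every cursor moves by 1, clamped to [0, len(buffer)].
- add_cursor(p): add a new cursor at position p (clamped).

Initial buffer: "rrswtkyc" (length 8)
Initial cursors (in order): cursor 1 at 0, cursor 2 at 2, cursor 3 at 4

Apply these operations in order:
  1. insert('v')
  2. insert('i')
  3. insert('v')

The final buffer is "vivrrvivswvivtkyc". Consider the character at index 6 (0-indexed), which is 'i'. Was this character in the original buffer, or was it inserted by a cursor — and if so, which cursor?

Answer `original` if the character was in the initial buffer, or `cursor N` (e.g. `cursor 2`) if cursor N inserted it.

After op 1 (insert('v')): buffer="vrrvswvtkyc" (len 11), cursors c1@1 c2@4 c3@7, authorship 1..2..3....
After op 2 (insert('i')): buffer="virrviswvitkyc" (len 14), cursors c1@2 c2@6 c3@10, authorship 11..22..33....
After op 3 (insert('v')): buffer="vivrrvivswvivtkyc" (len 17), cursors c1@3 c2@8 c3@13, authorship 111..222..333....
Authorship (.=original, N=cursor N): 1 1 1 . . 2 2 2 . . 3 3 3 . . . .
Index 6: author = 2

Answer: cursor 2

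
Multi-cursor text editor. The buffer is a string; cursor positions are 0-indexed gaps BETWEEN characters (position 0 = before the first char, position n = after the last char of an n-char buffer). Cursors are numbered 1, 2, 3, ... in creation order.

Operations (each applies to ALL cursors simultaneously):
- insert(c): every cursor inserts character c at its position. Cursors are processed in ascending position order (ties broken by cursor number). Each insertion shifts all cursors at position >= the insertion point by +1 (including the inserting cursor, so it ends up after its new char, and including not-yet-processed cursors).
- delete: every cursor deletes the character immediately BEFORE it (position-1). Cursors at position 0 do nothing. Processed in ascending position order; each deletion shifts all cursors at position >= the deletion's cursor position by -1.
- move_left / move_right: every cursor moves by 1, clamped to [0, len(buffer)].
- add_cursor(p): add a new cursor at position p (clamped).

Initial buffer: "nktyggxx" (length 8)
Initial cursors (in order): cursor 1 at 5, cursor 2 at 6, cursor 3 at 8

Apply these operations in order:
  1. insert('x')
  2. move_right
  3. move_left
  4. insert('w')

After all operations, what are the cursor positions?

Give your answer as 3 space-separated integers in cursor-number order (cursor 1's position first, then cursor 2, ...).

After op 1 (insert('x')): buffer="nktygxgxxxx" (len 11), cursors c1@6 c2@8 c3@11, authorship .....1.2..3
After op 2 (move_right): buffer="nktygxgxxxx" (len 11), cursors c1@7 c2@9 c3@11, authorship .....1.2..3
After op 3 (move_left): buffer="nktygxgxxxx" (len 11), cursors c1@6 c2@8 c3@10, authorship .....1.2..3
After op 4 (insert('w')): buffer="nktygxwgxwxxwx" (len 14), cursors c1@7 c2@10 c3@13, authorship .....11.22..33

Answer: 7 10 13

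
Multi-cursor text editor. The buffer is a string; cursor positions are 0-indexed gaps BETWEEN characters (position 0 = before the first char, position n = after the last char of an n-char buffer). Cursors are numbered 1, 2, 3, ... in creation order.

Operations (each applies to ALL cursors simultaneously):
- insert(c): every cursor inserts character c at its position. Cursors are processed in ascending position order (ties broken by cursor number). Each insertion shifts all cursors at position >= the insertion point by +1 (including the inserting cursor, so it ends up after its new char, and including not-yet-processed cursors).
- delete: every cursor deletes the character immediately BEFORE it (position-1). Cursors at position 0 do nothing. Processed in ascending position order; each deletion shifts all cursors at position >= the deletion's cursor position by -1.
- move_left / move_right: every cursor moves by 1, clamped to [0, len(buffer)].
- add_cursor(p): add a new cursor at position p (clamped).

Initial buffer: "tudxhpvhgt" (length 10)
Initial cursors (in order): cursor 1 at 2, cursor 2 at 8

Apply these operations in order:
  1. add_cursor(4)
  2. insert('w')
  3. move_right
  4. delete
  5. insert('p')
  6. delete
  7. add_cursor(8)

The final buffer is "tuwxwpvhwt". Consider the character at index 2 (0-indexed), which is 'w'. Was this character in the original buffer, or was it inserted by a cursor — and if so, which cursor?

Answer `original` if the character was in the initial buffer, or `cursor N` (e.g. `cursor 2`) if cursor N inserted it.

Answer: cursor 1

Derivation:
After op 1 (add_cursor(4)): buffer="tudxhpvhgt" (len 10), cursors c1@2 c3@4 c2@8, authorship ..........
After op 2 (insert('w')): buffer="tuwdxwhpvhwgt" (len 13), cursors c1@3 c3@6 c2@11, authorship ..1..3....2..
After op 3 (move_right): buffer="tuwdxwhpvhwgt" (len 13), cursors c1@4 c3@7 c2@12, authorship ..1..3....2..
After op 4 (delete): buffer="tuwxwpvhwt" (len 10), cursors c1@3 c3@5 c2@9, authorship ..1.3...2.
After op 5 (insert('p')): buffer="tuwpxwppvhwpt" (len 13), cursors c1@4 c3@7 c2@12, authorship ..11.33...22.
After op 6 (delete): buffer="tuwxwpvhwt" (len 10), cursors c1@3 c3@5 c2@9, authorship ..1.3...2.
After op 7 (add_cursor(8)): buffer="tuwxwpvhwt" (len 10), cursors c1@3 c3@5 c4@8 c2@9, authorship ..1.3...2.
Authorship (.=original, N=cursor N): . . 1 . 3 . . . 2 .
Index 2: author = 1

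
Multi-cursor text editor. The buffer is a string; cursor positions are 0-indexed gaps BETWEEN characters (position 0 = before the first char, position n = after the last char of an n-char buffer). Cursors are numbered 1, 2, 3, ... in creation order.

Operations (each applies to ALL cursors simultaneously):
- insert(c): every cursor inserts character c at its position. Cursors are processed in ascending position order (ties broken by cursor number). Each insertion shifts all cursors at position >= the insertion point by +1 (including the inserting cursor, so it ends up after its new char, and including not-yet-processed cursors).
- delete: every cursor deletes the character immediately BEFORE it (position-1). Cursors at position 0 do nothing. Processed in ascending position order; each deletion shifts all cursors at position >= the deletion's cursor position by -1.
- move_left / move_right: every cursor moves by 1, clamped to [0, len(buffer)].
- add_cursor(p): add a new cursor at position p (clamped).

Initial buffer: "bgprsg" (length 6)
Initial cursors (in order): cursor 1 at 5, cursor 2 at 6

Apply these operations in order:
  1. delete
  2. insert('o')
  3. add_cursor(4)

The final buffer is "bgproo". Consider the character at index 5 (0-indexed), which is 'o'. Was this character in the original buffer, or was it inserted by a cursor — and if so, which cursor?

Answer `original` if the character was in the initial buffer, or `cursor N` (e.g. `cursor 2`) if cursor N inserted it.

After op 1 (delete): buffer="bgpr" (len 4), cursors c1@4 c2@4, authorship ....
After op 2 (insert('o')): buffer="bgproo" (len 6), cursors c1@6 c2@6, authorship ....12
After op 3 (add_cursor(4)): buffer="bgproo" (len 6), cursors c3@4 c1@6 c2@6, authorship ....12
Authorship (.=original, N=cursor N): . . . . 1 2
Index 5: author = 2

Answer: cursor 2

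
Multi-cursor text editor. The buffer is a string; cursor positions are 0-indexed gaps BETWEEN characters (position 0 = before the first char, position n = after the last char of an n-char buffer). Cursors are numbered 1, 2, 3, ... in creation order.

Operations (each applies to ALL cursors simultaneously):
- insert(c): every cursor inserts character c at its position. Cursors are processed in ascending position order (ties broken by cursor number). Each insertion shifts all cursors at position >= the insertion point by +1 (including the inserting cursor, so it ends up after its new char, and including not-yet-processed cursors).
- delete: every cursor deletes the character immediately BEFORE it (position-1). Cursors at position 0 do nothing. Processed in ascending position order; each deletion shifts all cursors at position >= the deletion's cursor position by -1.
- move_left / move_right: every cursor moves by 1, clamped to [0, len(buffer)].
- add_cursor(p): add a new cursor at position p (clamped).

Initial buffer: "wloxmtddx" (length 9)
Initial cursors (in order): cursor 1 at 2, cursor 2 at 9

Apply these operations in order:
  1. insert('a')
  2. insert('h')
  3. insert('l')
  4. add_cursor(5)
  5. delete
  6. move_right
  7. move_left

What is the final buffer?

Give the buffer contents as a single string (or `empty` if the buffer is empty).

After op 1 (insert('a')): buffer="wlaoxmtddxa" (len 11), cursors c1@3 c2@11, authorship ..1.......2
After op 2 (insert('h')): buffer="wlahoxmtddxah" (len 13), cursors c1@4 c2@13, authorship ..11.......22
After op 3 (insert('l')): buffer="wlahloxmtddxahl" (len 15), cursors c1@5 c2@15, authorship ..111.......222
After op 4 (add_cursor(5)): buffer="wlahloxmtddxahl" (len 15), cursors c1@5 c3@5 c2@15, authorship ..111.......222
After op 5 (delete): buffer="wlaoxmtddxah" (len 12), cursors c1@3 c3@3 c2@12, authorship ..1.......22
After op 6 (move_right): buffer="wlaoxmtddxah" (len 12), cursors c1@4 c3@4 c2@12, authorship ..1.......22
After op 7 (move_left): buffer="wlaoxmtddxah" (len 12), cursors c1@3 c3@3 c2@11, authorship ..1.......22

Answer: wlaoxmtddxah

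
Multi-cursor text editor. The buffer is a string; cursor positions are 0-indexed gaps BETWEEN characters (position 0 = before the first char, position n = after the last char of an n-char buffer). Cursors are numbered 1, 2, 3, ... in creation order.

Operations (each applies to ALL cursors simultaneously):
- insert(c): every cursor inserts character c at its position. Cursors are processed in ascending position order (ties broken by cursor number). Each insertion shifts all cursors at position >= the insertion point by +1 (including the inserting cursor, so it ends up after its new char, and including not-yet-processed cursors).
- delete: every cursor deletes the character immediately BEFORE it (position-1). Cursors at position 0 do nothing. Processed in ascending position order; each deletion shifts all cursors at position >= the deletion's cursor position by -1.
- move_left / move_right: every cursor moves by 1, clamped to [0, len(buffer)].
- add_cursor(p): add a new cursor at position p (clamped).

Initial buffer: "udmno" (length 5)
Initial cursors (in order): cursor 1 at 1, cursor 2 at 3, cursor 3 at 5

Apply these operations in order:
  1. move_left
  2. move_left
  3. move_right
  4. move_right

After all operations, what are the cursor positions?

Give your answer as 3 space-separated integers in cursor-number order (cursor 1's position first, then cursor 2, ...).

Answer: 2 3 5

Derivation:
After op 1 (move_left): buffer="udmno" (len 5), cursors c1@0 c2@2 c3@4, authorship .....
After op 2 (move_left): buffer="udmno" (len 5), cursors c1@0 c2@1 c3@3, authorship .....
After op 3 (move_right): buffer="udmno" (len 5), cursors c1@1 c2@2 c3@4, authorship .....
After op 4 (move_right): buffer="udmno" (len 5), cursors c1@2 c2@3 c3@5, authorship .....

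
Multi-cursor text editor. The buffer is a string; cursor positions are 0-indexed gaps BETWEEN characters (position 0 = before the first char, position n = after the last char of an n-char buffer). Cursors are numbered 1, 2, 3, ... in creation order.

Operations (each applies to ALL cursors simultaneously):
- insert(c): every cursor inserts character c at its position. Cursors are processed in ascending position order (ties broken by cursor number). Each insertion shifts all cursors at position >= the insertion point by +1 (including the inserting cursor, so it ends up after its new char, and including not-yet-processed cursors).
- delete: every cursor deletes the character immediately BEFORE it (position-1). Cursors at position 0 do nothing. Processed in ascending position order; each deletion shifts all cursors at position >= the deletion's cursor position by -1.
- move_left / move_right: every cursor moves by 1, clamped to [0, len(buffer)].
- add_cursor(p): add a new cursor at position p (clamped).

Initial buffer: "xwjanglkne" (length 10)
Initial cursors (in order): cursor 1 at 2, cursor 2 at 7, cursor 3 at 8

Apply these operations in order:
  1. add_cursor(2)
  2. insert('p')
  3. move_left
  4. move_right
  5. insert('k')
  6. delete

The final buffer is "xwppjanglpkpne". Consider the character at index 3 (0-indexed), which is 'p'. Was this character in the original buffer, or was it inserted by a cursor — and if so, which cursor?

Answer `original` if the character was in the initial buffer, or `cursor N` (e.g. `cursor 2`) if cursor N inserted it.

After op 1 (add_cursor(2)): buffer="xwjanglkne" (len 10), cursors c1@2 c4@2 c2@7 c3@8, authorship ..........
After op 2 (insert('p')): buffer="xwppjanglpkpne" (len 14), cursors c1@4 c4@4 c2@10 c3@12, authorship ..14.....2.3..
After op 3 (move_left): buffer="xwppjanglpkpne" (len 14), cursors c1@3 c4@3 c2@9 c3@11, authorship ..14.....2.3..
After op 4 (move_right): buffer="xwppjanglpkpne" (len 14), cursors c1@4 c4@4 c2@10 c3@12, authorship ..14.....2.3..
After op 5 (insert('k')): buffer="xwppkkjanglpkkpkne" (len 18), cursors c1@6 c4@6 c2@13 c3@16, authorship ..1414.....22.33..
After op 6 (delete): buffer="xwppjanglpkpne" (len 14), cursors c1@4 c4@4 c2@10 c3@12, authorship ..14.....2.3..
Authorship (.=original, N=cursor N): . . 1 4 . . . . . 2 . 3 . .
Index 3: author = 4

Answer: cursor 4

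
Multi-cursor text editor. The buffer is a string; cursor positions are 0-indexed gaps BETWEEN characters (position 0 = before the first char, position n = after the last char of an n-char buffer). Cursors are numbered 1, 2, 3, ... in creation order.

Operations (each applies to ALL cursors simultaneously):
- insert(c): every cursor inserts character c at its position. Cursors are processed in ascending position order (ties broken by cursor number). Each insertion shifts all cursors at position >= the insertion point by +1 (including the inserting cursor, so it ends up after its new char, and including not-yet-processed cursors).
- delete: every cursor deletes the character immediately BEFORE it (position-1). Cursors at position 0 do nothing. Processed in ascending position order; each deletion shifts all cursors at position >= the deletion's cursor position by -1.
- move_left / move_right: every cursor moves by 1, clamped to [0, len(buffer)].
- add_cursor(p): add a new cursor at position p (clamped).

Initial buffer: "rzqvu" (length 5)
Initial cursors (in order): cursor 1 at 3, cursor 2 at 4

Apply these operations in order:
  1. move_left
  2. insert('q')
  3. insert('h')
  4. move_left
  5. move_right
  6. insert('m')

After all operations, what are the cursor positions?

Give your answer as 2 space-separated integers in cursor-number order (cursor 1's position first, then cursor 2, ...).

Answer: 5 9

Derivation:
After op 1 (move_left): buffer="rzqvu" (len 5), cursors c1@2 c2@3, authorship .....
After op 2 (insert('q')): buffer="rzqqqvu" (len 7), cursors c1@3 c2@5, authorship ..1.2..
After op 3 (insert('h')): buffer="rzqhqqhvu" (len 9), cursors c1@4 c2@7, authorship ..11.22..
After op 4 (move_left): buffer="rzqhqqhvu" (len 9), cursors c1@3 c2@6, authorship ..11.22..
After op 5 (move_right): buffer="rzqhqqhvu" (len 9), cursors c1@4 c2@7, authorship ..11.22..
After op 6 (insert('m')): buffer="rzqhmqqhmvu" (len 11), cursors c1@5 c2@9, authorship ..111.222..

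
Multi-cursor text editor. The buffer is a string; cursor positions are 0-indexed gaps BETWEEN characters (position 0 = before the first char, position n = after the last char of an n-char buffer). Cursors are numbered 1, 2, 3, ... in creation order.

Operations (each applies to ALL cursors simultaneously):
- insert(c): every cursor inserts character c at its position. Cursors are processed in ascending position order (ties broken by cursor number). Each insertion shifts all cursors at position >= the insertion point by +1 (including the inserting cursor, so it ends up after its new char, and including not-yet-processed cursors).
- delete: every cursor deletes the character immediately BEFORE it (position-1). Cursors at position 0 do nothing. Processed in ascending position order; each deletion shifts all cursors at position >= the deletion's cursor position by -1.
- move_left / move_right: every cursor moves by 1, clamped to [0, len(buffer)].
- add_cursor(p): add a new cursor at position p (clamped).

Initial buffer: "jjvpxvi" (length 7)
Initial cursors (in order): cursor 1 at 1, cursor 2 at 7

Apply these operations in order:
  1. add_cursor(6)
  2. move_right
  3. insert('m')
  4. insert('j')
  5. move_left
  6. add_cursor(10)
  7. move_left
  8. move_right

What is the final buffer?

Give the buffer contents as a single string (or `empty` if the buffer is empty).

After op 1 (add_cursor(6)): buffer="jjvpxvi" (len 7), cursors c1@1 c3@6 c2@7, authorship .......
After op 2 (move_right): buffer="jjvpxvi" (len 7), cursors c1@2 c2@7 c3@7, authorship .......
After op 3 (insert('m')): buffer="jjmvpxvimm" (len 10), cursors c1@3 c2@10 c3@10, authorship ..1.....23
After op 4 (insert('j')): buffer="jjmjvpxvimmjj" (len 13), cursors c1@4 c2@13 c3@13, authorship ..11.....2323
After op 5 (move_left): buffer="jjmjvpxvimmjj" (len 13), cursors c1@3 c2@12 c3@12, authorship ..11.....2323
After op 6 (add_cursor(10)): buffer="jjmjvpxvimmjj" (len 13), cursors c1@3 c4@10 c2@12 c3@12, authorship ..11.....2323
After op 7 (move_left): buffer="jjmjvpxvimmjj" (len 13), cursors c1@2 c4@9 c2@11 c3@11, authorship ..11.....2323
After op 8 (move_right): buffer="jjmjvpxvimmjj" (len 13), cursors c1@3 c4@10 c2@12 c3@12, authorship ..11.....2323

Answer: jjmjvpxvimmjj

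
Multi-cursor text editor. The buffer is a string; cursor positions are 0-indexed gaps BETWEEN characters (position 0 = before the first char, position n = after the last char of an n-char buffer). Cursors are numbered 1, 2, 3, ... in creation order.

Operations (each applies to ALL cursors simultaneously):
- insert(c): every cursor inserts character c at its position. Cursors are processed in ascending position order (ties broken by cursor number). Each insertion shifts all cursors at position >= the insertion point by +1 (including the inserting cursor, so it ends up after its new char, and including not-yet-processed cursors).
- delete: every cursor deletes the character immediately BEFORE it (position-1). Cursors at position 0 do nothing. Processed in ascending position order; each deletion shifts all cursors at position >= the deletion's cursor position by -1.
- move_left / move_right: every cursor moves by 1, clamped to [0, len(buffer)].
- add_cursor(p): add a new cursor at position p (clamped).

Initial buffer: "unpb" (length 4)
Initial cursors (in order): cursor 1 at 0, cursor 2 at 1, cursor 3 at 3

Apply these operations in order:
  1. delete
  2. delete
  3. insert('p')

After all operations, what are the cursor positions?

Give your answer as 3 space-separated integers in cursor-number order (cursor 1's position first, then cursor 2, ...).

After op 1 (delete): buffer="nb" (len 2), cursors c1@0 c2@0 c3@1, authorship ..
After op 2 (delete): buffer="b" (len 1), cursors c1@0 c2@0 c3@0, authorship .
After op 3 (insert('p')): buffer="pppb" (len 4), cursors c1@3 c2@3 c3@3, authorship 123.

Answer: 3 3 3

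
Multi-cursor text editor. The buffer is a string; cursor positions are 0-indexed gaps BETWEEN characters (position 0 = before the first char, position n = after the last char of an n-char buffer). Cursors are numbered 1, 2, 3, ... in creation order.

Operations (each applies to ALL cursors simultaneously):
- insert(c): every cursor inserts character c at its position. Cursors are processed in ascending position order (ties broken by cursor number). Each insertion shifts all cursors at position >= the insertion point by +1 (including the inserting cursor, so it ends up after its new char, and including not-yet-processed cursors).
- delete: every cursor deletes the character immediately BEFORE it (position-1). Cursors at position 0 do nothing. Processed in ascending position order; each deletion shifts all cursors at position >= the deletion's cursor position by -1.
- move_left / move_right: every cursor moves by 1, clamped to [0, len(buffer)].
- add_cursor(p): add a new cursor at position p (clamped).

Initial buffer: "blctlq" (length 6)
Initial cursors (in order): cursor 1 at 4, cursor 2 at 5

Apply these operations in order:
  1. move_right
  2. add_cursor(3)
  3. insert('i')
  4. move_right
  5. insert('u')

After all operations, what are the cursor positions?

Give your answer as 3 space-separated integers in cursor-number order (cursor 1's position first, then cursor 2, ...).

Answer: 10 12 6

Derivation:
After op 1 (move_right): buffer="blctlq" (len 6), cursors c1@5 c2@6, authorship ......
After op 2 (add_cursor(3)): buffer="blctlq" (len 6), cursors c3@3 c1@5 c2@6, authorship ......
After op 3 (insert('i')): buffer="blcitliqi" (len 9), cursors c3@4 c1@7 c2@9, authorship ...3..1.2
After op 4 (move_right): buffer="blcitliqi" (len 9), cursors c3@5 c1@8 c2@9, authorship ...3..1.2
After op 5 (insert('u')): buffer="blcituliquiu" (len 12), cursors c3@6 c1@10 c2@12, authorship ...3.3.1.122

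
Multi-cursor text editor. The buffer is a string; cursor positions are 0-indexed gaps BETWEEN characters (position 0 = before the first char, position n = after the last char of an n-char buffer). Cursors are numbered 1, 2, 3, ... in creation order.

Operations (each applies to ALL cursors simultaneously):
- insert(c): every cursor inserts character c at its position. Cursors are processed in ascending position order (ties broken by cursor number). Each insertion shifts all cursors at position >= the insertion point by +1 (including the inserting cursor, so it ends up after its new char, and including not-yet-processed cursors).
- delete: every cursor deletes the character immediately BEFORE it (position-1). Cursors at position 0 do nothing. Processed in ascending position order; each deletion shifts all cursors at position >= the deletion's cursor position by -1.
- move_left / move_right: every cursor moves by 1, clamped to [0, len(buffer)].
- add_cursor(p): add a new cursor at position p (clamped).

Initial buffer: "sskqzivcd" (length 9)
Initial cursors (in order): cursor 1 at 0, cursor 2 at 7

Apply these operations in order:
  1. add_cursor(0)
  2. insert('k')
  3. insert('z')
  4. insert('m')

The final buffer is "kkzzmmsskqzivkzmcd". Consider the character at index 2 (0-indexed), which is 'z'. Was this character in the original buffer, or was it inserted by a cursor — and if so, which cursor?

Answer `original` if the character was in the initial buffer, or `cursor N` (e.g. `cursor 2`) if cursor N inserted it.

After op 1 (add_cursor(0)): buffer="sskqzivcd" (len 9), cursors c1@0 c3@0 c2@7, authorship .........
After op 2 (insert('k')): buffer="kksskqzivkcd" (len 12), cursors c1@2 c3@2 c2@10, authorship 13.......2..
After op 3 (insert('z')): buffer="kkzzsskqzivkzcd" (len 15), cursors c1@4 c3@4 c2@13, authorship 1313.......22..
After op 4 (insert('m')): buffer="kkzzmmsskqzivkzmcd" (len 18), cursors c1@6 c3@6 c2@16, authorship 131313.......222..
Authorship (.=original, N=cursor N): 1 3 1 3 1 3 . . . . . . . 2 2 2 . .
Index 2: author = 1

Answer: cursor 1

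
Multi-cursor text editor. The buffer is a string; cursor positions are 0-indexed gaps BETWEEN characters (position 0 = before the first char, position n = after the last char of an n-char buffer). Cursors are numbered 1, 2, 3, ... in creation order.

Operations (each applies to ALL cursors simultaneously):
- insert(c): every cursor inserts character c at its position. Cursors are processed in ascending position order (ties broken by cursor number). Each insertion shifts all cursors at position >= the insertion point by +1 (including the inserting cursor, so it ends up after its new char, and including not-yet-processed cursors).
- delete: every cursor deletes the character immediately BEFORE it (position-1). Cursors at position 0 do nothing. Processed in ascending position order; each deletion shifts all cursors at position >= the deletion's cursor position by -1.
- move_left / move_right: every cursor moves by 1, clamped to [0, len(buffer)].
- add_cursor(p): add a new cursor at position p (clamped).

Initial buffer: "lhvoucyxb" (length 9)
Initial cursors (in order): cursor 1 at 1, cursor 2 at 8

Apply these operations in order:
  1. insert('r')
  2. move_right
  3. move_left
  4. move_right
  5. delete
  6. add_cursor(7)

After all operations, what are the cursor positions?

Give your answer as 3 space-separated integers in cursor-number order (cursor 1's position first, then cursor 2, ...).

Answer: 2 9 7

Derivation:
After op 1 (insert('r')): buffer="lrhvoucyxrb" (len 11), cursors c1@2 c2@10, authorship .1.......2.
After op 2 (move_right): buffer="lrhvoucyxrb" (len 11), cursors c1@3 c2@11, authorship .1.......2.
After op 3 (move_left): buffer="lrhvoucyxrb" (len 11), cursors c1@2 c2@10, authorship .1.......2.
After op 4 (move_right): buffer="lrhvoucyxrb" (len 11), cursors c1@3 c2@11, authorship .1.......2.
After op 5 (delete): buffer="lrvoucyxr" (len 9), cursors c1@2 c2@9, authorship .1......2
After op 6 (add_cursor(7)): buffer="lrvoucyxr" (len 9), cursors c1@2 c3@7 c2@9, authorship .1......2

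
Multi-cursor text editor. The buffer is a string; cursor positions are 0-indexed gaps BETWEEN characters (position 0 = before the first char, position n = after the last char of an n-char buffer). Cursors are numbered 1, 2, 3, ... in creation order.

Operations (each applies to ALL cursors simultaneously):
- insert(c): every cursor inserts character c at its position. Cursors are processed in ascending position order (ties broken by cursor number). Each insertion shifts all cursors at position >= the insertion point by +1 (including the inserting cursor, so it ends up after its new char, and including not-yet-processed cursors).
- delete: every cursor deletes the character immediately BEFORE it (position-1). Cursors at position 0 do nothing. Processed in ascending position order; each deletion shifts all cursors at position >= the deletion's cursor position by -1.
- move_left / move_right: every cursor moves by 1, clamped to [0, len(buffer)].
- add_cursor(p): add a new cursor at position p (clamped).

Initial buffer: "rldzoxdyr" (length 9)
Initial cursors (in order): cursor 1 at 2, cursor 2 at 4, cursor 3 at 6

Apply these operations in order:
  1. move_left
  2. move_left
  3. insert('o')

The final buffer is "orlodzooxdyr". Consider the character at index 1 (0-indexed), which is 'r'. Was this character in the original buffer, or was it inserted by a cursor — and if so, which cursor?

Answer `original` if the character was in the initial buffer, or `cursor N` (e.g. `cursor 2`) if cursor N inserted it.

After op 1 (move_left): buffer="rldzoxdyr" (len 9), cursors c1@1 c2@3 c3@5, authorship .........
After op 2 (move_left): buffer="rldzoxdyr" (len 9), cursors c1@0 c2@2 c3@4, authorship .........
After op 3 (insert('o')): buffer="orlodzooxdyr" (len 12), cursors c1@1 c2@4 c3@7, authorship 1..2..3.....
Authorship (.=original, N=cursor N): 1 . . 2 . . 3 . . . . .
Index 1: author = original

Answer: original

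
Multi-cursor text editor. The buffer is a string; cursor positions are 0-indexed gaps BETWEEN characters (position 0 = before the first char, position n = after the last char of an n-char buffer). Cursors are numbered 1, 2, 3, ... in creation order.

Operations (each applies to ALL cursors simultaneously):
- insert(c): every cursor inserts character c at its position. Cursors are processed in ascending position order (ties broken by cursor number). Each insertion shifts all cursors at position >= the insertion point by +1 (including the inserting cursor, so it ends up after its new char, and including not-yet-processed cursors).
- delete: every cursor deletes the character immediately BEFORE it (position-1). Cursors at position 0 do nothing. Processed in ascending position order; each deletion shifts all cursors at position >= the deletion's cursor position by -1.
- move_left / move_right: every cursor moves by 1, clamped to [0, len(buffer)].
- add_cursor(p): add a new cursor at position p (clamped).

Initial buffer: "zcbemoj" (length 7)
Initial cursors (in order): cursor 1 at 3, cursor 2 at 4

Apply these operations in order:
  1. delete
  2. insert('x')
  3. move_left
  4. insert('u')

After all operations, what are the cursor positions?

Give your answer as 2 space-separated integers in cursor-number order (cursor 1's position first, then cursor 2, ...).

After op 1 (delete): buffer="zcmoj" (len 5), cursors c1@2 c2@2, authorship .....
After op 2 (insert('x')): buffer="zcxxmoj" (len 7), cursors c1@4 c2@4, authorship ..12...
After op 3 (move_left): buffer="zcxxmoj" (len 7), cursors c1@3 c2@3, authorship ..12...
After op 4 (insert('u')): buffer="zcxuuxmoj" (len 9), cursors c1@5 c2@5, authorship ..1122...

Answer: 5 5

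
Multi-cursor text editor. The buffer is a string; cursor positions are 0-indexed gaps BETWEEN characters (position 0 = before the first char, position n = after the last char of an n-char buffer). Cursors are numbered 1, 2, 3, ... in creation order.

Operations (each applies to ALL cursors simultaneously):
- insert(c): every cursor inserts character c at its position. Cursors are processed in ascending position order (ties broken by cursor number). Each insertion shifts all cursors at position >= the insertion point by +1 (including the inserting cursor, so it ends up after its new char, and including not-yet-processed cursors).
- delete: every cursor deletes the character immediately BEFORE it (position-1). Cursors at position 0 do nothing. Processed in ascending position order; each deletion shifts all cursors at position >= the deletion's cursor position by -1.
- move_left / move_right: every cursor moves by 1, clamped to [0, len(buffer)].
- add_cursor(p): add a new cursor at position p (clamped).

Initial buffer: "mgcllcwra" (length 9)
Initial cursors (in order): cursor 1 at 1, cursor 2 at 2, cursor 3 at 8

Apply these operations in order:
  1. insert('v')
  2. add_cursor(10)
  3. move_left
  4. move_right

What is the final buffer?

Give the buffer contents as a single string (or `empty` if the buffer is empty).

After op 1 (insert('v')): buffer="mvgvcllcwrva" (len 12), cursors c1@2 c2@4 c3@11, authorship .1.2......3.
After op 2 (add_cursor(10)): buffer="mvgvcllcwrva" (len 12), cursors c1@2 c2@4 c4@10 c3@11, authorship .1.2......3.
After op 3 (move_left): buffer="mvgvcllcwrva" (len 12), cursors c1@1 c2@3 c4@9 c3@10, authorship .1.2......3.
After op 4 (move_right): buffer="mvgvcllcwrva" (len 12), cursors c1@2 c2@4 c4@10 c3@11, authorship .1.2......3.

Answer: mvgvcllcwrva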